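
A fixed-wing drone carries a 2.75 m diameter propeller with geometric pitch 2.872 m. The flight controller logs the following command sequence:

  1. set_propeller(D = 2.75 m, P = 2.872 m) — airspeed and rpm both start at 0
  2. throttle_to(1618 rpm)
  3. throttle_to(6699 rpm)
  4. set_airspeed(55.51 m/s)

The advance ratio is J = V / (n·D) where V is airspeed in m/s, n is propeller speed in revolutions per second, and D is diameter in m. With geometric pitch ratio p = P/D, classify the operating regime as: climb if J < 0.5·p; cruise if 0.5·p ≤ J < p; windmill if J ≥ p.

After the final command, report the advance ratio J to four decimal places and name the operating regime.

J = 0.1808, regime = climb

set_propeller: D = 2.75 m, P = 2.872 m (p = P/D = 1.044364); state ← (V=0, rpm=0)
throttle_to(1618): rpm ← 1618
throttle_to(6699): rpm ← 6699
set_airspeed(55.51): V ← 55.51 m/s
final state: V = 55.51 m/s, rpm = 6699 → n = rpm/60 = 111.650000 rev/s
J = V / (n·D) = 55.51 / (111.650000 × 2.75) = 0.180792
regime bands: climb J<0.5222 | cruise [0.5222, 1.0444) | windmill J≥1.0444
J = 0.1808 → climb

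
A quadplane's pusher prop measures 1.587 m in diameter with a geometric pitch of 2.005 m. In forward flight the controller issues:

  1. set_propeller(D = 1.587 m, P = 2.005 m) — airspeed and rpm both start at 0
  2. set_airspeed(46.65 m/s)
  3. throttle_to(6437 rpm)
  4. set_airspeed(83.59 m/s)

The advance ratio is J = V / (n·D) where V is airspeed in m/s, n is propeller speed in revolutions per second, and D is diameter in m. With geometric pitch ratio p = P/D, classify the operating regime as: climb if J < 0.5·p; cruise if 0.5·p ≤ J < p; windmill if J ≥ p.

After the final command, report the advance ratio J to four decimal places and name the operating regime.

set_propeller: D = 1.587 m, P = 2.005 m (p = P/D = 1.263390); state ← (V=0, rpm=0)
set_airspeed(46.65): V ← 46.65 m/s
throttle_to(6437): rpm ← 6437
set_airspeed(83.59): V ← 83.59 m/s
final state: V = 83.59 m/s, rpm = 6437 → n = rpm/60 = 107.283333 rev/s
J = V / (n·D) = 83.59 / (107.283333 × 1.587) = 0.490959
regime bands: climb J<0.6317 | cruise [0.6317, 1.2634) | windmill J≥1.2634
J = 0.4910 → climb

J = 0.4910, regime = climb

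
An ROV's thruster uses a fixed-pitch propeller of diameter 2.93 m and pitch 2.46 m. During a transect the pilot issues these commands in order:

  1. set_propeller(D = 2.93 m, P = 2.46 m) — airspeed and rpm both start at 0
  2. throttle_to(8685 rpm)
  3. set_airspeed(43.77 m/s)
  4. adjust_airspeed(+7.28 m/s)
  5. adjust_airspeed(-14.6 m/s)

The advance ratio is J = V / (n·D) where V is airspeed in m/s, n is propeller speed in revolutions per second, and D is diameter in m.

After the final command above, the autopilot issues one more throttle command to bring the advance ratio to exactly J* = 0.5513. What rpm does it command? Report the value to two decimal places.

rpm = 1353.92

set_propeller: D = 2.93 m, P = 2.46 m (p = P/D = 0.839590); state ← (V=0, rpm=0)
throttle_to(8685): rpm ← 8685
set_airspeed(43.77): V ← 43.77 m/s
adjust_airspeed(+7.28): V ← 43.77 +7.28 = 51.05 m/s
adjust_airspeed(-14.6): V ← 51.05 -14.6 = 36.45 m/s
final state: V = 36.45 m/s, rpm = 8685 → n = rpm/60 = 144.750000 rev/s
target J* = 0.5513; solve J* = V/(n·D) for n: n = V/(J*·D) = 36.45/(0.5513 × 2.93) = 22.565342 rev/s
rpm = 60·n = 1353.920519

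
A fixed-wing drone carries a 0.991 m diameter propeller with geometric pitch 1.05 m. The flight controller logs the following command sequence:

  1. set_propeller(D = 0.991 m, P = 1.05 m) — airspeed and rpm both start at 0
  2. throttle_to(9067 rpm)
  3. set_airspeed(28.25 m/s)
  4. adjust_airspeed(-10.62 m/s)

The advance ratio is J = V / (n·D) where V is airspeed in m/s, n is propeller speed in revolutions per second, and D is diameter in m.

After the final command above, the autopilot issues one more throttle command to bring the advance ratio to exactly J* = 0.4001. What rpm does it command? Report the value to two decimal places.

set_propeller: D = 0.991 m, P = 1.05 m (p = P/D = 1.059536); state ← (V=0, rpm=0)
throttle_to(9067): rpm ← 9067
set_airspeed(28.25): V ← 28.25 m/s
adjust_airspeed(-10.62): V ← 28.25 -10.62 = 17.63 m/s
final state: V = 17.63 m/s, rpm = 9067 → n = rpm/60 = 151.116667 rev/s
target J* = 0.4001; solve J* = V/(n·D) for n: n = V/(J*·D) = 17.63/(0.4001 × 0.991) = 44.464161 rev/s
rpm = 60·n = 2667.849687

rpm = 2667.85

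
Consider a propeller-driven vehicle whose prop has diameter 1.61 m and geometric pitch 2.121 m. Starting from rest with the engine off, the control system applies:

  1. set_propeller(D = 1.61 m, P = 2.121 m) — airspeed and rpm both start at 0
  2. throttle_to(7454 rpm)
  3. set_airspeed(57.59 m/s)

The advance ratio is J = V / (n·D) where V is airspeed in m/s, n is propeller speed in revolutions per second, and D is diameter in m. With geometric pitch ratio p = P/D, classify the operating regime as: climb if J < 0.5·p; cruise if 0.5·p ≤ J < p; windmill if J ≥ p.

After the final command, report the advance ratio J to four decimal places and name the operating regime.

set_propeller: D = 1.61 m, P = 2.121 m (p = P/D = 1.317391); state ← (V=0, rpm=0)
throttle_to(7454): rpm ← 7454
set_airspeed(57.59): V ← 57.59 m/s
final state: V = 57.59 m/s, rpm = 7454 → n = rpm/60 = 124.233333 rev/s
J = V / (n·D) = 57.59 / (124.233333 × 1.61) = 0.287927
regime bands: climb J<0.6587 | cruise [0.6587, 1.3174) | windmill J≥1.3174
J = 0.2879 → climb

J = 0.2879, regime = climb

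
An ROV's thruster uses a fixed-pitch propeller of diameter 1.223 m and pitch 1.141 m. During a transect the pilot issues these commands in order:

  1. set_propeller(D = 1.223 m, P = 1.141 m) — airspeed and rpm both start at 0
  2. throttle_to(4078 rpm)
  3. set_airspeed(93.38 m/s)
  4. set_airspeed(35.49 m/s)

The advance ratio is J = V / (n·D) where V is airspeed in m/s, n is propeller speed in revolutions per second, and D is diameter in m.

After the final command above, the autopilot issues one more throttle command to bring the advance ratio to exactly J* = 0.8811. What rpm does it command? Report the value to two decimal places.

rpm = 1976.08

set_propeller: D = 1.223 m, P = 1.141 m (p = P/D = 0.932952); state ← (V=0, rpm=0)
throttle_to(4078): rpm ← 4078
set_airspeed(93.38): V ← 93.38 m/s
set_airspeed(35.49): V ← 35.49 m/s
final state: V = 35.49 m/s, rpm = 4078 → n = rpm/60 = 67.966667 rev/s
target J* = 0.8811; solve J* = V/(n·D) for n: n = V/(J*·D) = 35.49/(0.8811 × 1.223) = 32.934748 rev/s
rpm = 60·n = 1976.084863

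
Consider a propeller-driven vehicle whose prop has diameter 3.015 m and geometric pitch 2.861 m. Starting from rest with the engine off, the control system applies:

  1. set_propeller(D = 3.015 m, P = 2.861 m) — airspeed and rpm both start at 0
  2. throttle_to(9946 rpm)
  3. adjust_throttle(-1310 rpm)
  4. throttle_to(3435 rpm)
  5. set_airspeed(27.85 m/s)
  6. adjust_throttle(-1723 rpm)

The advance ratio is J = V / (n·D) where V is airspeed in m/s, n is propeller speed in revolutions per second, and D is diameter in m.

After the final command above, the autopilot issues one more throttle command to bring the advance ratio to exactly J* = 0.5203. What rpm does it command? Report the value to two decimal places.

set_propeller: D = 3.015 m, P = 2.861 m (p = P/D = 0.948922); state ← (V=0, rpm=0)
throttle_to(9946): rpm ← 9946
adjust_throttle(-1310): rpm ← 9946 -1310 = 8636
throttle_to(3435): rpm ← 3435
set_airspeed(27.85): V ← 27.85 m/s
adjust_throttle(-1723): rpm ← 3435 -1723 = 1712
final state: V = 27.85 m/s, rpm = 1712 → n = rpm/60 = 28.533333 rev/s
target J* = 0.5203; solve J* = V/(n·D) for n: n = V/(J*·D) = 27.85/(0.5203 × 3.015) = 17.753503 rev/s
rpm = 60·n = 1065.210178

rpm = 1065.21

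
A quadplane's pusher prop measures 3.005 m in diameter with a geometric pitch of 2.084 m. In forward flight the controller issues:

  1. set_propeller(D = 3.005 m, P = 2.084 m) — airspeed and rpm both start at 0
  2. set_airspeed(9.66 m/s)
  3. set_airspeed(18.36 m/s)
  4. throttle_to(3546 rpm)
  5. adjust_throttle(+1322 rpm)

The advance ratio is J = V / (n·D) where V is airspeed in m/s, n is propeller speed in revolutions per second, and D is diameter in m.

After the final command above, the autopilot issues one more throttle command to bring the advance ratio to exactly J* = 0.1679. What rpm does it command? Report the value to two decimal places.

rpm = 2183.38

set_propeller: D = 3.005 m, P = 2.084 m (p = P/D = 0.693511); state ← (V=0, rpm=0)
set_airspeed(9.66): V ← 9.66 m/s
set_airspeed(18.36): V ← 18.36 m/s
throttle_to(3546): rpm ← 3546
adjust_throttle(+1322): rpm ← 3546 +1322 = 4868
final state: V = 18.36 m/s, rpm = 4868 → n = rpm/60 = 81.133333 rev/s
target J* = 0.1679; solve J* = V/(n·D) for n: n = V/(J*·D) = 18.36/(0.1679 × 3.005) = 36.389619 rev/s
rpm = 60·n = 2183.377119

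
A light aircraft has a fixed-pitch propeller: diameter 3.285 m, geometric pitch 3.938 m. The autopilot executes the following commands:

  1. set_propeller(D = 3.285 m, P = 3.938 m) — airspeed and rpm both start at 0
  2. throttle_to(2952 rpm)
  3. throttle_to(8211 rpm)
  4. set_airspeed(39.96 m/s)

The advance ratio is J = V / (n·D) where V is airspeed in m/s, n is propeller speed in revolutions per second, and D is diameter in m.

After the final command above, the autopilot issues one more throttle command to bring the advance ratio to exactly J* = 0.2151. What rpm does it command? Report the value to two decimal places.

rpm = 3393.13

set_propeller: D = 3.285 m, P = 3.938 m (p = P/D = 1.198782); state ← (V=0, rpm=0)
throttle_to(2952): rpm ← 2952
throttle_to(8211): rpm ← 8211
set_airspeed(39.96): V ← 39.96 m/s
final state: V = 39.96 m/s, rpm = 8211 → n = rpm/60 = 136.850000 rev/s
target J* = 0.2151; solve J* = V/(n·D) for n: n = V/(J*·D) = 39.96/(0.2151 × 3.285) = 56.552225 rev/s
rpm = 60·n = 3393.133490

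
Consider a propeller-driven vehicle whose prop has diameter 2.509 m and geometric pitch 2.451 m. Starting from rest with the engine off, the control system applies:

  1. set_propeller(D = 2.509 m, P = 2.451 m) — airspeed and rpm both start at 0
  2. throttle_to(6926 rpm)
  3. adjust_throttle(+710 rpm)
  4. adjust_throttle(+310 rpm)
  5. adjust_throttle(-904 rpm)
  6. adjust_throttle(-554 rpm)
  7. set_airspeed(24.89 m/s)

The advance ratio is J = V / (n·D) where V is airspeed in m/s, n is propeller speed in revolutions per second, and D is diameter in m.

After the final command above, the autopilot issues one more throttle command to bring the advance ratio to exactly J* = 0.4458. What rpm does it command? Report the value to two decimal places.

set_propeller: D = 2.509 m, P = 2.451 m (p = P/D = 0.976883); state ← (V=0, rpm=0)
throttle_to(6926): rpm ← 6926
adjust_throttle(+710): rpm ← 6926 +710 = 7636
adjust_throttle(+310): rpm ← 7636 +310 = 7946
adjust_throttle(-904): rpm ← 7946 -904 = 7042
adjust_throttle(-554): rpm ← 7042 -554 = 6488
set_airspeed(24.89): V ← 24.89 m/s
final state: V = 24.89 m/s, rpm = 6488 → n = rpm/60 = 108.133333 rev/s
target J* = 0.4458; solve J* = V/(n·D) for n: n = V/(J*·D) = 24.89/(0.4458 × 2.509) = 22.252775 rev/s
rpm = 60·n = 1335.166483

rpm = 1335.17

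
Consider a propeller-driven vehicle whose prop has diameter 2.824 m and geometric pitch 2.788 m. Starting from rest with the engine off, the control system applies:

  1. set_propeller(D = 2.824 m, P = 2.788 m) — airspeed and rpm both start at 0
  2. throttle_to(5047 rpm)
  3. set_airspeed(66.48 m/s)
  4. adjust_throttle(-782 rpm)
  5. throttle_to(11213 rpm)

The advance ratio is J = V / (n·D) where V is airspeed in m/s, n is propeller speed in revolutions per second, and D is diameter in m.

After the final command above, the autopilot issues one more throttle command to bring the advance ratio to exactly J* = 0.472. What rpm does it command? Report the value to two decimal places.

set_propeller: D = 2.824 m, P = 2.788 m (p = P/D = 0.987252); state ← (V=0, rpm=0)
throttle_to(5047): rpm ← 5047
set_airspeed(66.48): V ← 66.48 m/s
adjust_throttle(-782): rpm ← 5047 -782 = 4265
throttle_to(11213): rpm ← 11213
final state: V = 66.48 m/s, rpm = 11213 → n = rpm/60 = 186.883333 rev/s
target J* = 0.472; solve J* = V/(n·D) for n: n = V/(J*·D) = 66.48/(0.472 × 2.824) = 49.875162 rev/s
rpm = 60·n = 2992.509723

rpm = 2992.51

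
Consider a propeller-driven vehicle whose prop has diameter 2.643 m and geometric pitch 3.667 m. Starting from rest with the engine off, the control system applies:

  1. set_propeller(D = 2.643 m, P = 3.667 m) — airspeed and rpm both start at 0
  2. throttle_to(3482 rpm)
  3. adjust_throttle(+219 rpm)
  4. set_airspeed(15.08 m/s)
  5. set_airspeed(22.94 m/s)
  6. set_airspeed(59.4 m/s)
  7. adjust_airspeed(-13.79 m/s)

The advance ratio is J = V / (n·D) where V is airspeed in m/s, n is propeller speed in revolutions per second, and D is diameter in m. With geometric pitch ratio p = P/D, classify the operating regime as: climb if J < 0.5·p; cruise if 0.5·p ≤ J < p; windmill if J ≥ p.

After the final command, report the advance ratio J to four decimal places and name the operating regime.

J = 0.2798, regime = climb

set_propeller: D = 2.643 m, P = 3.667 m (p = P/D = 1.387439); state ← (V=0, rpm=0)
throttle_to(3482): rpm ← 3482
adjust_throttle(+219): rpm ← 3482 +219 = 3701
set_airspeed(15.08): V ← 15.08 m/s
set_airspeed(22.94): V ← 22.94 m/s
set_airspeed(59.4): V ← 59.4 m/s
adjust_airspeed(-13.79): V ← 59.4 -13.79 = 45.61 m/s
final state: V = 45.61 m/s, rpm = 3701 → n = rpm/60 = 61.683333 rev/s
J = V / (n·D) = 45.61 / (61.683333 × 2.643) = 0.279766
regime bands: climb J<0.6937 | cruise [0.6937, 1.3874) | windmill J≥1.3874
J = 0.2798 → climb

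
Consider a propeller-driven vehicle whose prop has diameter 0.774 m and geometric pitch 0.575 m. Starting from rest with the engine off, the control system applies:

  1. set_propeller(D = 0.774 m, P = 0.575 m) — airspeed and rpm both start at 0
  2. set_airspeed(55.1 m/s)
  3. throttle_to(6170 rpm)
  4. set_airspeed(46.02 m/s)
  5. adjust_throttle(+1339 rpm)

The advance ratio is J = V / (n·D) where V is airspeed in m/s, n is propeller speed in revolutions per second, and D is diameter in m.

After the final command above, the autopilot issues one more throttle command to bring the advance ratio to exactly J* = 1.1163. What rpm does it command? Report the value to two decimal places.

set_propeller: D = 0.774 m, P = 0.575 m (p = P/D = 0.742894); state ← (V=0, rpm=0)
set_airspeed(55.1): V ← 55.1 m/s
throttle_to(6170): rpm ← 6170
set_airspeed(46.02): V ← 46.02 m/s
adjust_throttle(+1339): rpm ← 6170 +1339 = 7509
final state: V = 46.02 m/s, rpm = 7509 → n = rpm/60 = 125.150000 rev/s
target J* = 1.1163; solve J* = V/(n·D) for n: n = V/(J*·D) = 46.02/(1.1163 × 0.774) = 53.262890 rev/s
rpm = 60·n = 3195.773413

rpm = 3195.77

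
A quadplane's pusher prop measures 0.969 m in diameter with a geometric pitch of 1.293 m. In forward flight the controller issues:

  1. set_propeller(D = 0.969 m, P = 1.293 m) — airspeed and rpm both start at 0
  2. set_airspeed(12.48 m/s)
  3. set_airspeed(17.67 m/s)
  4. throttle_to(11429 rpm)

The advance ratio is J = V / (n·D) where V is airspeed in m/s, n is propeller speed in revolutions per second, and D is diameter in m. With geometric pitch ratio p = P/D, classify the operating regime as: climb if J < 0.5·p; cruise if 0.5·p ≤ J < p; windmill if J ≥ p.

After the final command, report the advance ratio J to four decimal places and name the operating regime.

J = 0.0957, regime = climb

set_propeller: D = 0.969 m, P = 1.293 m (p = P/D = 1.334365); state ← (V=0, rpm=0)
set_airspeed(12.48): V ← 12.48 m/s
set_airspeed(17.67): V ← 17.67 m/s
throttle_to(11429): rpm ← 11429
final state: V = 17.67 m/s, rpm = 11429 → n = rpm/60 = 190.483333 rev/s
J = V / (n·D) = 17.67 / (190.483333 × 0.969) = 0.095732
regime bands: climb J<0.6672 | cruise [0.6672, 1.3344) | windmill J≥1.3344
J = 0.0957 → climb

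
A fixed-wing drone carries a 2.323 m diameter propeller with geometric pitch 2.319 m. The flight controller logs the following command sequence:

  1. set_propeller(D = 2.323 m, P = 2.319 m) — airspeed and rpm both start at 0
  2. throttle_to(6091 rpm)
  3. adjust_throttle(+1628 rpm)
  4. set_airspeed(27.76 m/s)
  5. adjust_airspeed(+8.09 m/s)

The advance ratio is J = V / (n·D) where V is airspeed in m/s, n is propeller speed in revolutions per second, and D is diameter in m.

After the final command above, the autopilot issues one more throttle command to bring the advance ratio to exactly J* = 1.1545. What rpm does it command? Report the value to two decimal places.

rpm = 802.04

set_propeller: D = 2.323 m, P = 2.319 m (p = P/D = 0.998278); state ← (V=0, rpm=0)
throttle_to(6091): rpm ← 6091
adjust_throttle(+1628): rpm ← 6091 +1628 = 7719
set_airspeed(27.76): V ← 27.76 m/s
adjust_airspeed(+8.09): V ← 27.76 +8.09 = 35.85 m/s
final state: V = 35.85 m/s, rpm = 7719 → n = rpm/60 = 128.650000 rev/s
target J* = 1.1545; solve J* = V/(n·D) for n: n = V/(J*·D) = 35.85/(1.1545 × 2.323) = 13.367371 rev/s
rpm = 60·n = 802.042281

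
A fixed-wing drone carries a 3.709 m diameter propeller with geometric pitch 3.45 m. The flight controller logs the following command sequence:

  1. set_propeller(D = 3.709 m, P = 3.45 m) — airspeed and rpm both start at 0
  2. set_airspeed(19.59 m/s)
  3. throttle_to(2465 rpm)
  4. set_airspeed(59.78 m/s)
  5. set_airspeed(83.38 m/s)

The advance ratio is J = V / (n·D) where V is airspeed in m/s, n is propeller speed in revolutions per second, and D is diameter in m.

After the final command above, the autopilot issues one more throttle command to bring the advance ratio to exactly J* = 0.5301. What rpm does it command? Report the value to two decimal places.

set_propeller: D = 3.709 m, P = 3.45 m (p = P/D = 0.930170); state ← (V=0, rpm=0)
set_airspeed(19.59): V ← 19.59 m/s
throttle_to(2465): rpm ← 2465
set_airspeed(59.78): V ← 59.78 m/s
set_airspeed(83.38): V ← 83.38 m/s
final state: V = 83.38 m/s, rpm = 2465 → n = rpm/60 = 41.083333 rev/s
target J* = 0.5301; solve J* = V/(n·D) for n: n = V/(J*·D) = 83.38/(0.5301 × 3.709) = 42.407947 rev/s
rpm = 60·n = 2544.476848

rpm = 2544.48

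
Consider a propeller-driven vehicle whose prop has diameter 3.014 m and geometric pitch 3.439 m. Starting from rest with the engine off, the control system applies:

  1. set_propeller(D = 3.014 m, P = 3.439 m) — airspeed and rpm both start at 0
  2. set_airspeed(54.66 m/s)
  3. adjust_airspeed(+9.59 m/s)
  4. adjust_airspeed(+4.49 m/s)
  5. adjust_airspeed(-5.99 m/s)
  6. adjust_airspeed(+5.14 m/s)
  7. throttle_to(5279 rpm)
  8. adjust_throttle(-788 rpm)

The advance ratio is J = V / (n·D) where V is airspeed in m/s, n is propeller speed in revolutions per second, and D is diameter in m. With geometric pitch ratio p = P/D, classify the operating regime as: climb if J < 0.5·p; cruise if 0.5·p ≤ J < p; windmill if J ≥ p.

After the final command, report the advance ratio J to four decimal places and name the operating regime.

set_propeller: D = 3.014 m, P = 3.439 m (p = P/D = 1.141009); state ← (V=0, rpm=0)
set_airspeed(54.66): V ← 54.66 m/s
adjust_airspeed(+9.59): V ← 54.66 +9.59 = 64.25 m/s
adjust_airspeed(+4.49): V ← 64.25 +4.49 = 68.74 m/s
adjust_airspeed(-5.99): V ← 68.74 -5.99 = 62.75 m/s
adjust_airspeed(+5.14): V ← 62.75 +5.14 = 67.89 m/s
throttle_to(5279): rpm ← 5279
adjust_throttle(-788): rpm ← 5279 -788 = 4491
final state: V = 67.89 m/s, rpm = 4491 → n = rpm/60 = 74.850000 rev/s
J = V / (n·D) = 67.89 / (74.850000 × 3.014) = 0.300934
regime bands: climb J<0.5705 | cruise [0.5705, 1.1410) | windmill J≥1.1410
J = 0.3009 → climb

J = 0.3009, regime = climb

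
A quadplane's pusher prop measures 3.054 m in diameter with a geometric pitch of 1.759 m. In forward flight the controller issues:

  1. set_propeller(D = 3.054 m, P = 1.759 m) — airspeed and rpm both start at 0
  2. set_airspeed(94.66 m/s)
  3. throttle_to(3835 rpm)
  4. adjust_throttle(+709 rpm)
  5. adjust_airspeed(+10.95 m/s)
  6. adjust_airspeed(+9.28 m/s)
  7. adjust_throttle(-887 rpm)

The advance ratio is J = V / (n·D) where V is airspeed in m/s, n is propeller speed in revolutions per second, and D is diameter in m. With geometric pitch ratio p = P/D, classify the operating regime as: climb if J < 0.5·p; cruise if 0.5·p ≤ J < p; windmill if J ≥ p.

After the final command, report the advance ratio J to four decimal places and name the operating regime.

set_propeller: D = 3.054 m, P = 1.759 m (p = P/D = 0.575966); state ← (V=0, rpm=0)
set_airspeed(94.66): V ← 94.66 m/s
throttle_to(3835): rpm ← 3835
adjust_throttle(+709): rpm ← 3835 +709 = 4544
adjust_airspeed(+10.95): V ← 94.66 +10.95 = 105.61 m/s
adjust_airspeed(+9.28): V ← 105.61 +9.28 = 114.89 m/s
adjust_throttle(-887): rpm ← 4544 -887 = 3657
final state: V = 114.89 m/s, rpm = 3657 → n = rpm/60 = 60.950000 rev/s
J = V / (n·D) = 114.89 / (60.950000 × 3.054) = 0.617219
regime bands: climb J<0.2880 | cruise [0.2880, 0.5760) | windmill J≥0.5760
J = 0.6172 → windmill

J = 0.6172, regime = windmill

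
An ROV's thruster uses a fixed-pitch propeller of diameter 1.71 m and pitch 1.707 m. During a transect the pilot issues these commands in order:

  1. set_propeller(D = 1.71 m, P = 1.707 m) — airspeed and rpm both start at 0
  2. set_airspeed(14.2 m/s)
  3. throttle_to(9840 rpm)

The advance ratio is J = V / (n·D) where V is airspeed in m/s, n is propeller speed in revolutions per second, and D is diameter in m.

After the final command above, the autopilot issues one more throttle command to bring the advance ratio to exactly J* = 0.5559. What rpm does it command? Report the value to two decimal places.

set_propeller: D = 1.71 m, P = 1.707 m (p = P/D = 0.998246); state ← (V=0, rpm=0)
set_airspeed(14.2): V ← 14.2 m/s
throttle_to(9840): rpm ← 9840
final state: V = 14.2 m/s, rpm = 9840 → n = rpm/60 = 164.000000 rev/s
target J* = 0.5559; solve J* = V/(n·D) for n: n = V/(J*·D) = 14.2/(0.5559 × 1.71) = 14.938107 rev/s
rpm = 60·n = 896.286408

rpm = 896.29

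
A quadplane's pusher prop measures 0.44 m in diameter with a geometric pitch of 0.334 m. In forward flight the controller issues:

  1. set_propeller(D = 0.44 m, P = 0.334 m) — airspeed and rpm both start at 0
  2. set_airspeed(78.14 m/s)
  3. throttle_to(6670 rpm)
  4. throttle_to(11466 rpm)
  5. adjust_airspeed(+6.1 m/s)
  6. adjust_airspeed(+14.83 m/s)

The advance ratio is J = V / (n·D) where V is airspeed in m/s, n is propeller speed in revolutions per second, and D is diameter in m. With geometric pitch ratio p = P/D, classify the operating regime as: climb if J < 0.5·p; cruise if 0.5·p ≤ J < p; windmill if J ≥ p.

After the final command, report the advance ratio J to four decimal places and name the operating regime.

J = 1.1782, regime = windmill

set_propeller: D = 0.44 m, P = 0.334 m (p = P/D = 0.759091); state ← (V=0, rpm=0)
set_airspeed(78.14): V ← 78.14 m/s
throttle_to(6670): rpm ← 6670
throttle_to(11466): rpm ← 11466
adjust_airspeed(+6.1): V ← 78.14 +6.1 = 84.24 m/s
adjust_airspeed(+14.83): V ← 84.24 +14.83 = 99.07 m/s
final state: V = 99.07 m/s, rpm = 11466 → n = rpm/60 = 191.100000 rev/s
J = V / (n·D) = 99.07 / (191.100000 × 0.44) = 1.178227
regime bands: climb J<0.3795 | cruise [0.3795, 0.7591) | windmill J≥0.7591
J = 1.1782 → windmill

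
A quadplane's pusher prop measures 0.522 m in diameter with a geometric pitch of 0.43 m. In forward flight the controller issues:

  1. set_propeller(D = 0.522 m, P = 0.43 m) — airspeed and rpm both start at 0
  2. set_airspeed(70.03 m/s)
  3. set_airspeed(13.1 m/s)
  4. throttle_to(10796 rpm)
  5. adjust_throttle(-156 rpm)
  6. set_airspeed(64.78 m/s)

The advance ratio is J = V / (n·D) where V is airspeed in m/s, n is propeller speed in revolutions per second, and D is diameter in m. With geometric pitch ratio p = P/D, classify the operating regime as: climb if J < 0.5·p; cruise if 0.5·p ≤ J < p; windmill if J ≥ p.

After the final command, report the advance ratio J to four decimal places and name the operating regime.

set_propeller: D = 0.522 m, P = 0.43 m (p = P/D = 0.823755); state ← (V=0, rpm=0)
set_airspeed(70.03): V ← 70.03 m/s
set_airspeed(13.1): V ← 13.1 m/s
throttle_to(10796): rpm ← 10796
adjust_throttle(-156): rpm ← 10796 -156 = 10640
set_airspeed(64.78): V ← 64.78 m/s
final state: V = 64.78 m/s, rpm = 10640 → n = rpm/60 = 177.333333 rev/s
J = V / (n·D) = 64.78 / (177.333333 × 0.522) = 0.699810
regime bands: climb J<0.4119 | cruise [0.4119, 0.8238) | windmill J≥0.8238
J = 0.6998 → cruise

J = 0.6998, regime = cruise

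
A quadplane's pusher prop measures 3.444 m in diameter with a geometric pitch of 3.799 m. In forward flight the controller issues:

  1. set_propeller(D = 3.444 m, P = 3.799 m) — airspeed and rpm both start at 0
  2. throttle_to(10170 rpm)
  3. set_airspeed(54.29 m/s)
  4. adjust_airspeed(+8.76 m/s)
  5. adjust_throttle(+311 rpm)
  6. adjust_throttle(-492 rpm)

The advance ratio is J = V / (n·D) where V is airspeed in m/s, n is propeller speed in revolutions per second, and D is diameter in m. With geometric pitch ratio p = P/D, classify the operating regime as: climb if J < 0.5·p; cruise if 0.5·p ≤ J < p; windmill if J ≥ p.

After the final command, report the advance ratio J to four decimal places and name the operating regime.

set_propeller: D = 3.444 m, P = 3.799 m (p = P/D = 1.103078); state ← (V=0, rpm=0)
throttle_to(10170): rpm ← 10170
set_airspeed(54.29): V ← 54.29 m/s
adjust_airspeed(+8.76): V ← 54.29 +8.76 = 63.05 m/s
adjust_throttle(+311): rpm ← 10170 +311 = 10481
adjust_throttle(-492): rpm ← 10481 -492 = 9989
final state: V = 63.05 m/s, rpm = 9989 → n = rpm/60 = 166.483333 rev/s
J = V / (n·D) = 63.05 / (166.483333 × 3.444) = 0.109964
regime bands: climb J<0.5515 | cruise [0.5515, 1.1031) | windmill J≥1.1031
J = 0.1100 → climb

J = 0.1100, regime = climb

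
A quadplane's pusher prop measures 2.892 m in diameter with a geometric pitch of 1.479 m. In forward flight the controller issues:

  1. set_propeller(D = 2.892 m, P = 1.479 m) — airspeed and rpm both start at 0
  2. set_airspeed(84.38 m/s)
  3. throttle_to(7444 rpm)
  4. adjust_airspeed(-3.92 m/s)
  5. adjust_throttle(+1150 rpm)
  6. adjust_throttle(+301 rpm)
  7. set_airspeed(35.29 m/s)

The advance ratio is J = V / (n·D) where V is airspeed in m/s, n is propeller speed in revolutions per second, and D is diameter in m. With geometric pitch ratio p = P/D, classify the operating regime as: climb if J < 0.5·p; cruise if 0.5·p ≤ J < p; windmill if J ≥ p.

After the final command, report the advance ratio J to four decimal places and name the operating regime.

set_propeller: D = 2.892 m, P = 1.479 m (p = P/D = 0.511411); state ← (V=0, rpm=0)
set_airspeed(84.38): V ← 84.38 m/s
throttle_to(7444): rpm ← 7444
adjust_airspeed(-3.92): V ← 84.38 -3.92 = 80.46 m/s
adjust_throttle(+1150): rpm ← 7444 +1150 = 8594
adjust_throttle(+301): rpm ← 8594 +301 = 8895
set_airspeed(35.29): V ← 35.29 m/s
final state: V = 35.29 m/s, rpm = 8895 → n = rpm/60 = 148.250000 rev/s
J = V / (n·D) = 35.29 / (148.250000 × 2.892) = 0.082311
regime bands: climb J<0.2557 | cruise [0.2557, 0.5114) | windmill J≥0.5114
J = 0.0823 → climb

J = 0.0823, regime = climb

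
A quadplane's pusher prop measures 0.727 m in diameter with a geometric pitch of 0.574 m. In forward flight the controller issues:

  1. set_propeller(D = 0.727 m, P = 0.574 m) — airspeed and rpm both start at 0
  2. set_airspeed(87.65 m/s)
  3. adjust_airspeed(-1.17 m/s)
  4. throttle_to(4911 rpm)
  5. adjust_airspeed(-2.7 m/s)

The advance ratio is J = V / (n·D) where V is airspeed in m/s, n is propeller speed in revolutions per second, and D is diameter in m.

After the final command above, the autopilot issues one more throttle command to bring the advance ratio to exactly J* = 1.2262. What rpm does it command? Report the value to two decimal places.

set_propeller: D = 0.727 m, P = 0.574 m (p = P/D = 0.789546); state ← (V=0, rpm=0)
set_airspeed(87.65): V ← 87.65 m/s
adjust_airspeed(-1.17): V ← 87.65 -1.17 = 86.48 m/s
throttle_to(4911): rpm ← 4911
adjust_airspeed(-2.7): V ← 86.48 -2.7 = 83.78 m/s
final state: V = 83.78 m/s, rpm = 4911 → n = rpm/60 = 81.850000 rev/s
target J* = 1.2262; solve J* = V/(n·D) for n: n = V/(J*·D) = 83.78/(1.2262 × 0.727) = 93.981989 rev/s
rpm = 60·n = 5638.919357

rpm = 5638.92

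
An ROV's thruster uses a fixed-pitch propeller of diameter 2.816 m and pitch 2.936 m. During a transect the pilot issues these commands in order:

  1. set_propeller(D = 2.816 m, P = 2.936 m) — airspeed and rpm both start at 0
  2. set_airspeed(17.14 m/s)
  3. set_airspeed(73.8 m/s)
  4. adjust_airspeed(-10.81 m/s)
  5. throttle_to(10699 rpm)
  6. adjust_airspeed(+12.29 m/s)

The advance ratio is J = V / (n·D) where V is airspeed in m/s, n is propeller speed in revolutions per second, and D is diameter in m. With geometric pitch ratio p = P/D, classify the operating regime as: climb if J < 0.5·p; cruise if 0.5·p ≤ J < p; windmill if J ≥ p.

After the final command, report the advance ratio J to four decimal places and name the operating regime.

set_propeller: D = 2.816 m, P = 2.936 m (p = P/D = 1.042614); state ← (V=0, rpm=0)
set_airspeed(17.14): V ← 17.14 m/s
set_airspeed(73.8): V ← 73.8 m/s
adjust_airspeed(-10.81): V ← 73.8 -10.81 = 62.99 m/s
throttle_to(10699): rpm ← 10699
adjust_airspeed(+12.29): V ← 62.99 +12.29 = 75.28 m/s
final state: V = 75.28 m/s, rpm = 10699 → n = rpm/60 = 178.316667 rev/s
J = V / (n·D) = 75.28 / (178.316667 × 2.816) = 0.149918
regime bands: climb J<0.5213 | cruise [0.5213, 1.0426) | windmill J≥1.0426
J = 0.1499 → climb

J = 0.1499, regime = climb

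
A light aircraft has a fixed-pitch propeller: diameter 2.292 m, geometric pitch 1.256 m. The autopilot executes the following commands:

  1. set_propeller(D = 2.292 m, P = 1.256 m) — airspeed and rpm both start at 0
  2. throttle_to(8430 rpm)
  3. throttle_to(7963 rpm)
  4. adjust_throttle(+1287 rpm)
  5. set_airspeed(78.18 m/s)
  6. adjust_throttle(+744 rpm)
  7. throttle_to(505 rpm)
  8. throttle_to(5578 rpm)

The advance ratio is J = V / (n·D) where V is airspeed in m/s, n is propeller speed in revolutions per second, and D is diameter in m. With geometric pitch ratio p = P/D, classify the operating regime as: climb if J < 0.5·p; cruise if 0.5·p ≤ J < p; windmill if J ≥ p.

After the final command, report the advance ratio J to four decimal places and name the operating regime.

set_propeller: D = 2.292 m, P = 1.256 m (p = P/D = 0.547993); state ← (V=0, rpm=0)
throttle_to(8430): rpm ← 8430
throttle_to(7963): rpm ← 7963
adjust_throttle(+1287): rpm ← 7963 +1287 = 9250
set_airspeed(78.18): V ← 78.18 m/s
adjust_throttle(+744): rpm ← 9250 +744 = 9994
throttle_to(505): rpm ← 505
throttle_to(5578): rpm ← 5578
final state: V = 78.18 m/s, rpm = 5578 → n = rpm/60 = 92.966667 rev/s
J = V / (n·D) = 78.18 / (92.966667 × 2.292) = 0.366905
regime bands: climb J<0.2740 | cruise [0.2740, 0.5480) | windmill J≥0.5480
J = 0.3669 → cruise

J = 0.3669, regime = cruise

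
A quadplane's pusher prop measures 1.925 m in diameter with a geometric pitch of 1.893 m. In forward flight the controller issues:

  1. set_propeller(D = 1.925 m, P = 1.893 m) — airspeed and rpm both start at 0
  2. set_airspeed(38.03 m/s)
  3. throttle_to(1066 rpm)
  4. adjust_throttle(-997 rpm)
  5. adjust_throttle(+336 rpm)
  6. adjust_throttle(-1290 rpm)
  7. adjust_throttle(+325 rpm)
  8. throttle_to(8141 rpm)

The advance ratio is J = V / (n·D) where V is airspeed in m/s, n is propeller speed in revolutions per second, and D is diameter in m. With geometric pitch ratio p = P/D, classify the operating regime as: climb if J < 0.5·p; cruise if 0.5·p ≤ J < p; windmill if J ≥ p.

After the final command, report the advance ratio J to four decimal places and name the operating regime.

set_propeller: D = 1.925 m, P = 1.893 m (p = P/D = 0.983377); state ← (V=0, rpm=0)
set_airspeed(38.03): V ← 38.03 m/s
throttle_to(1066): rpm ← 1066
adjust_throttle(-997): rpm ← 1066 -997 = 69
adjust_throttle(+336): rpm ← 69 +336 = 405
adjust_throttle(-1290): rpm ← 405 -1290 = -885
adjust_throttle(+325): rpm ← -885 +325 = -560
throttle_to(8141): rpm ← 8141
final state: V = 38.03 m/s, rpm = 8141 → n = rpm/60 = 135.683333 rev/s
J = V / (n·D) = 38.03 / (135.683333 × 1.925) = 0.145603
regime bands: climb J<0.4917 | cruise [0.4917, 0.9834) | windmill J≥0.9834
J = 0.1456 → climb

J = 0.1456, regime = climb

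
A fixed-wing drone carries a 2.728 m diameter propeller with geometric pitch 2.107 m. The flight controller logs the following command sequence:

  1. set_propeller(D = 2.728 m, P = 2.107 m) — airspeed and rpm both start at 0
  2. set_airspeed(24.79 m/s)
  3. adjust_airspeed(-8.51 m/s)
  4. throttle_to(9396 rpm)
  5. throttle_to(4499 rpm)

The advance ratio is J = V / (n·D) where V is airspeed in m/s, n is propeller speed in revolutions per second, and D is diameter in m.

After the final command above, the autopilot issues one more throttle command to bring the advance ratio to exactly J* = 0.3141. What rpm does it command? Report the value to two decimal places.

rpm = 1139.97

set_propeller: D = 2.728 m, P = 2.107 m (p = P/D = 0.772361); state ← (V=0, rpm=0)
set_airspeed(24.79): V ← 24.79 m/s
adjust_airspeed(-8.51): V ← 24.79 -8.51 = 16.28 m/s
throttle_to(9396): rpm ← 9396
throttle_to(4499): rpm ← 4499
final state: V = 16.28 m/s, rpm = 4499 → n = rpm/60 = 74.983333 rev/s
target J* = 0.3141; solve J* = V/(n·D) for n: n = V/(J*·D) = 16.28/(0.3141 × 2.728) = 18.999497 rev/s
rpm = 60·n = 1139.969806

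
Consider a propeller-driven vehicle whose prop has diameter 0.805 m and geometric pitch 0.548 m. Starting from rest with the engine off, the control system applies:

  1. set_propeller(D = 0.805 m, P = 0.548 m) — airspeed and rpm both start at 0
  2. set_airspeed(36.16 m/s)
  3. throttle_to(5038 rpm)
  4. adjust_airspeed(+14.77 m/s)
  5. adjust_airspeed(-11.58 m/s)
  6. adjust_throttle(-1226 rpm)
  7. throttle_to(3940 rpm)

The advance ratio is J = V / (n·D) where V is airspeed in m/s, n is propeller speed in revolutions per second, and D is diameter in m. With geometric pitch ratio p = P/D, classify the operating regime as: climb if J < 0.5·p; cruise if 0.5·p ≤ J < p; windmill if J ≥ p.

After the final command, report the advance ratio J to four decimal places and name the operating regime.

set_propeller: D = 0.805 m, P = 0.548 m (p = P/D = 0.680745); state ← (V=0, rpm=0)
set_airspeed(36.16): V ← 36.16 m/s
throttle_to(5038): rpm ← 5038
adjust_airspeed(+14.77): V ← 36.16 +14.77 = 50.93 m/s
adjust_airspeed(-11.58): V ← 50.93 -11.58 = 39.35 m/s
adjust_throttle(-1226): rpm ← 5038 -1226 = 3812
throttle_to(3940): rpm ← 3940
final state: V = 39.35 m/s, rpm = 3940 → n = rpm/60 = 65.666667 rev/s
J = V / (n·D) = 39.35 / (65.666667 × 0.805) = 0.744396
regime bands: climb J<0.3404 | cruise [0.3404, 0.6807) | windmill J≥0.6807
J = 0.7444 → windmill

J = 0.7444, regime = windmill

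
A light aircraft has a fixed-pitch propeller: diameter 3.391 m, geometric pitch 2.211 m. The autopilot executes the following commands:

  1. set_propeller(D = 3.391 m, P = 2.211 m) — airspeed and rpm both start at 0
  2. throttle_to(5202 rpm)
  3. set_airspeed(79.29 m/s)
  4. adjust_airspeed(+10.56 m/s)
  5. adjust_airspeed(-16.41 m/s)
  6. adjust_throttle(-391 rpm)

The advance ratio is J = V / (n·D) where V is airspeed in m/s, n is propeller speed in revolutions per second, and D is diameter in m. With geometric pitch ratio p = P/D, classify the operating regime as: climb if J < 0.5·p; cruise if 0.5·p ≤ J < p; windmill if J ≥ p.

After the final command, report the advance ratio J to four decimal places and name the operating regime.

J = 0.2701, regime = climb

set_propeller: D = 3.391 m, P = 2.211 m (p = P/D = 0.652020); state ← (V=0, rpm=0)
throttle_to(5202): rpm ← 5202
set_airspeed(79.29): V ← 79.29 m/s
adjust_airspeed(+10.56): V ← 79.29 +10.56 = 89.85 m/s
adjust_airspeed(-16.41): V ← 89.85 -16.41 = 73.44 m/s
adjust_throttle(-391): rpm ← 5202 -391 = 4811
final state: V = 73.44 m/s, rpm = 4811 → n = rpm/60 = 80.183333 rev/s
J = V / (n·D) = 73.44 / (80.183333 × 3.391) = 0.270098
regime bands: climb J<0.3260 | cruise [0.3260, 0.6520) | windmill J≥0.6520
J = 0.2701 → climb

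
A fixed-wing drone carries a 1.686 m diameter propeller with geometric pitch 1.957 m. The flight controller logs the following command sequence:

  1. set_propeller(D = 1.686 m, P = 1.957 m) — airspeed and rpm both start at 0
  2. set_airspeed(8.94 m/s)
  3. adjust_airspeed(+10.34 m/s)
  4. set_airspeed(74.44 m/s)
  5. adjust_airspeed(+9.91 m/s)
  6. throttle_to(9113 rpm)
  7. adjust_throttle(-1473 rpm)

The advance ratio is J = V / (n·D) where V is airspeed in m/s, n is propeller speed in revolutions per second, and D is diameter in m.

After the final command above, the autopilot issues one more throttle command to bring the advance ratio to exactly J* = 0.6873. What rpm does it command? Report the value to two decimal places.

rpm = 4367.50

set_propeller: D = 1.686 m, P = 1.957 m (p = P/D = 1.160735); state ← (V=0, rpm=0)
set_airspeed(8.94): V ← 8.94 m/s
adjust_airspeed(+10.34): V ← 8.94 +10.34 = 19.28 m/s
set_airspeed(74.44): V ← 74.44 m/s
adjust_airspeed(+9.91): V ← 74.44 +9.91 = 84.35 m/s
throttle_to(9113): rpm ← 9113
adjust_throttle(-1473): rpm ← 9113 -1473 = 7640
final state: V = 84.35 m/s, rpm = 7640 → n = rpm/60 = 127.333333 rev/s
target J* = 0.6873; solve J* = V/(n·D) for n: n = V/(J*·D) = 84.35/(0.6873 × 1.686) = 72.791584 rev/s
rpm = 60·n = 4367.495067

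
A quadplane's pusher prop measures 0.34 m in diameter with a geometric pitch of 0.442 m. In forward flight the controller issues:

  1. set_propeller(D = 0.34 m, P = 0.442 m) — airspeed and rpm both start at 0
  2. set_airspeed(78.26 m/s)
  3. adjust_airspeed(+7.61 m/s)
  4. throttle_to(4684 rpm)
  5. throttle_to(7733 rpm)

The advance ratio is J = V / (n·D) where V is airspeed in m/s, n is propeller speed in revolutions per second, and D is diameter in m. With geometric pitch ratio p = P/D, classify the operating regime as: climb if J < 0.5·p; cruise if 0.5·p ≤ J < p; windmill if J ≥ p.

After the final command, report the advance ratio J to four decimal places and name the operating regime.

set_propeller: D = 0.34 m, P = 0.442 m (p = P/D = 1.300000); state ← (V=0, rpm=0)
set_airspeed(78.26): V ← 78.26 m/s
adjust_airspeed(+7.61): V ← 78.26 +7.61 = 85.87 m/s
throttle_to(4684): rpm ← 4684
throttle_to(7733): rpm ← 7733
final state: V = 85.87 m/s, rpm = 7733 → n = rpm/60 = 128.883333 rev/s
J = V / (n·D) = 85.87 / (128.883333 × 0.34) = 1.959593
regime bands: climb J<0.6500 | cruise [0.6500, 1.3000) | windmill J≥1.3000
J = 1.9596 → windmill

J = 1.9596, regime = windmill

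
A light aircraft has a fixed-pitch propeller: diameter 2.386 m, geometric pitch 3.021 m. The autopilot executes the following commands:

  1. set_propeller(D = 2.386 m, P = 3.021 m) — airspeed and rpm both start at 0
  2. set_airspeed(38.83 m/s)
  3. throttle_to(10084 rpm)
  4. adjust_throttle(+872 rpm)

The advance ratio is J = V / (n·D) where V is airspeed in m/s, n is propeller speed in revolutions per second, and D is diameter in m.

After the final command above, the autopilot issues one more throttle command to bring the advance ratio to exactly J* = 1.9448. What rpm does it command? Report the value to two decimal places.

set_propeller: D = 2.386 m, P = 3.021 m (p = P/D = 1.266136); state ← (V=0, rpm=0)
set_airspeed(38.83): V ← 38.83 m/s
throttle_to(10084): rpm ← 10084
adjust_throttle(+872): rpm ← 10084 +872 = 10956
final state: V = 38.83 m/s, rpm = 10956 → n = rpm/60 = 182.600000 rev/s
target J* = 1.9448; solve J* = V/(n·D) for n: n = V/(J*·D) = 38.83/(1.9448 × 2.386) = 8.368006 rev/s
rpm = 60·n = 502.080386

rpm = 502.08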